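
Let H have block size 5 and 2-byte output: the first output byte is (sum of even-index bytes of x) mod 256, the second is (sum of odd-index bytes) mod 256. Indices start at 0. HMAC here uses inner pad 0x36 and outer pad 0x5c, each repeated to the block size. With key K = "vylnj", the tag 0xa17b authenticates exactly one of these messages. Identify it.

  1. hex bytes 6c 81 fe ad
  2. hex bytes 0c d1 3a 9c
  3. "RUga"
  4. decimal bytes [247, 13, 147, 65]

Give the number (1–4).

1

Key "vylnj" = 76 79 6c 6e 6a is exactly B = 5 bytes: K' = 76 79 6c 6e 6a.
K' ⊕ ipad = 40 4f 5a 58 5c; K' ⊕ opad = 2a 25 30 32 36.
m1: inner = H(40 4f 5a 58 5c 6c 81 fe ad) = 24 11; tag = H(2a 25 30 32 36 24 11) = a17b ← matches
m2: inner = H(40 4f 5a 58 5c 0c d1 3a 9c) = 63 ed; tag = H(2a 25 30 32 36 63 ed) = 7dba
m3: inner = H(40 4f 5a 58 5c 52 55 67 61) = ac 60; tag = H(2a 25 30 32 36 ac 60) = f003
m4: inner = H(40 4f 5a 58 5c f7 0d 93 41) = 44 31; tag = H(2a 25 30 32 36 44 31) = c19b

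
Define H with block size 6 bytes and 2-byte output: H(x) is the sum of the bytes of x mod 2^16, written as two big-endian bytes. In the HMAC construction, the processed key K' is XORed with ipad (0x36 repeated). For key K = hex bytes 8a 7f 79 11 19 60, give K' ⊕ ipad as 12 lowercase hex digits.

Key hex bytes 8a 7f 79 11 19 60 is exactly B = 6 bytes: K' = 8a 7f 79 11 19 60.
XOR each byte with 0x36: 8a⊕36=bc, 7f⊕36=49, 79⊕36=4f, 11⊕36=27, 19⊕36=2f, 60⊕36=56.

bc494f272f56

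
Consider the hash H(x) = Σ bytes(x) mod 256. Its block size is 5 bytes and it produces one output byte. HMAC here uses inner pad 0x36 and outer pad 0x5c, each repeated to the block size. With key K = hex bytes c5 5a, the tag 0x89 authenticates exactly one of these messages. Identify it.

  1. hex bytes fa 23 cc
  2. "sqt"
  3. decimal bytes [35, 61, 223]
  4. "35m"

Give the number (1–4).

4

Key hex bytes c5 5a is 2 bytes ≤ B = 5; zero-pad to 5 bytes: K' = c5 5a 00 00 00.
K' ⊕ ipad = f3 6c 36 36 36; K' ⊕ opad = 99 06 5c 5c 5c.
m1: inner = H(f3 6c 36 36 36 fa 23 cc) = ea; tag = H(99 06 5c 5c 5c ea) = 9d
m2: inner = H(f3 6c 36 36 36 73 71 74) = 59; tag = H(99 06 5c 5c 5c 59) = 0c
m3: inner = H(f3 6c 36 36 36 23 3d df) = 40; tag = H(99 06 5c 5c 5c 40) = f3
m4: inner = H(f3 6c 36 36 36 33 35 6d) = d6; tag = H(99 06 5c 5c 5c d6) = 89 ← matches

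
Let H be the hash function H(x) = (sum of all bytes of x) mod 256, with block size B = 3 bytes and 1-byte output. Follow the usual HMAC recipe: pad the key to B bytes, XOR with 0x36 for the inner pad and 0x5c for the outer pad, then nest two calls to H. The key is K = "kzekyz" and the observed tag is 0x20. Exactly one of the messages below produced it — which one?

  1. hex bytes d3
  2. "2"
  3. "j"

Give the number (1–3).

Key "kzekyz" = 6b 7a 65 6b 79 7a is 6 bytes > B = 3, so hash it first: H(key) = a8, then zero-pad to 3 bytes: K' = a8 00 00.
K' ⊕ ipad = 9e 36 36; K' ⊕ opad = f4 5c 5c.
m1: inner = H(9e 36 36 d3) = dd; tag = H(f4 5c 5c dd) = 89
m2: inner = H(9e 36 36 32) = 3c; tag = H(f4 5c 5c 3c) = e8
m3: inner = H(9e 36 36 6a) = 74; tag = H(f4 5c 5c 74) = 20 ← matches

3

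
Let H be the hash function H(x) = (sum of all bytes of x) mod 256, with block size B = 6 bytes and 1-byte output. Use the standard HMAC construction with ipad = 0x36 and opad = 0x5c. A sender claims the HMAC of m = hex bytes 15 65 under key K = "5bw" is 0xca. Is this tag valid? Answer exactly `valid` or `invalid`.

invalid

Key "5bw" = 35 62 77 is 3 bytes ≤ B = 6; zero-pad to 6 bytes: K' = 35 62 77 00 00 00.
K' ⊕ ipad = 03 54 41 36 36 36; K' ⊕ opad = 69 3e 2b 5c 5c 5c.
Inner hash: sum = 3+84+65+54+54+54+21+101 = 436; mod 256 = 180 → b4.
Outer hash (recomputed tag): sum = 105+62+43+92+92+92+180 = 666; mod 256 = 154 → 9a.
Recomputed tag = 9a; claimed = ca → mismatch.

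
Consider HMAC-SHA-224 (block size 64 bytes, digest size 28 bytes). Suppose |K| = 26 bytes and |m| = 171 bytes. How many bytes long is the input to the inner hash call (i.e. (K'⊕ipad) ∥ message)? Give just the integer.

Key is 26 ≤ 64 bytes, zero-padded: |K'| = 64.
Inner input = (K'⊕ipad) ∥ m → 64 + 171 = 235 bytes.

235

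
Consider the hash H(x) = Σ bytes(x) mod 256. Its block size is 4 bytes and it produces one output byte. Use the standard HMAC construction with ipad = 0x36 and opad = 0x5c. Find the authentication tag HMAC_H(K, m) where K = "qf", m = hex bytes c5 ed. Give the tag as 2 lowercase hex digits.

d4

Key "qf" = 71 66 is 2 bytes ≤ B = 4; zero-pad to 4 bytes: K' = 71 66 00 00.
K' ⊕ ipad = 47 50 36 36.  K' ⊕ opad = 2d 3a 5c 5c.
Inner input = (K'⊕ipad) ∥ m = 47 50 36 36 ∥ c5 ed.
Inner hash: sum = 71+80+54+54+197+237 = 693; mod 256 = 181 → b5.
Outer input = (K'⊕opad) ∥ inner = 2d 3a 5c 5c ∥ b5.
Outer hash (tag): sum = 45+58+92+92+181 = 468; mod 256 = 212 → d4.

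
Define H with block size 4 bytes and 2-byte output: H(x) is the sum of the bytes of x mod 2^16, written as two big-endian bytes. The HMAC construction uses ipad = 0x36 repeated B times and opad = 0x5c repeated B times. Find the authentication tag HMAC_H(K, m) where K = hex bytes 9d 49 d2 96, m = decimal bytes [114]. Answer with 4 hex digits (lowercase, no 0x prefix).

Key hex bytes 9d 49 d2 96 is exactly B = 4 bytes: K' = 9d 49 d2 96.
K' ⊕ ipad = ab 7f e4 a0.  K' ⊕ opad = c1 15 8e ca.
Inner input = (K'⊕ipad) ∥ m = ab 7f e4 a0 ∥ 72.
Inner hash: sum = 171+127+228+160+114 = 800 → 03 20.
Outer input = (K'⊕opad) ∥ inner = c1 15 8e ca ∥ 03 20.
Outer hash (tag): sum = 193+21+142+202+3+32 = 593 → 02 51.

0251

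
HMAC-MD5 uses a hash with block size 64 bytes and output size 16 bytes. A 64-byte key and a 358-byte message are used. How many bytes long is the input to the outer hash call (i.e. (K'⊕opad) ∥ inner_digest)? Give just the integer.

80

Key is 64 ≤ 64 bytes, zero-padded: |K'| = 64.
Outer input = (K'⊕opad) ∥ H(inner) → 64 + 16 = 80 bytes.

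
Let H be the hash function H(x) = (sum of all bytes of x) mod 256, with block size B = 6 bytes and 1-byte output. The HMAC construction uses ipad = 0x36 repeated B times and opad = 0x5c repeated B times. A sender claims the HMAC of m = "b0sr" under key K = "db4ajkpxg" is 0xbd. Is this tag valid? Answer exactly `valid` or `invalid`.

Key "db4ajkpxg" = 64 62 34 61 6a 6b 70 78 67 is 9 bytes > B = 6, so hash it first: H(key) = 7f, then zero-pad to 6 bytes: K' = 7f 00 00 00 00 00.
K' ⊕ ipad = 49 36 36 36 36 36; K' ⊕ opad = 23 5c 5c 5c 5c 5c.
Inner hash: sum = 73+54+54+54+54+54+98+48+115+114 = 718; mod 256 = 206 → ce.
Outer hash (recomputed tag): sum = 35+92+92+92+92+92+206 = 701; mod 256 = 189 → bd.
Recomputed tag = bd; claimed = bd → match.

valid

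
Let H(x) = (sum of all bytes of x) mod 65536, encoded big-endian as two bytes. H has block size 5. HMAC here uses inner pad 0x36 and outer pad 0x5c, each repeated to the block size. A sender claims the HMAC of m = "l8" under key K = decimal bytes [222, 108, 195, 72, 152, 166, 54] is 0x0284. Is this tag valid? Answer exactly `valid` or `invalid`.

valid

Key decimal bytes [222, 108, 195, 72, 152, 166, 54] = de 6c c3 48 98 a6 36 is 7 bytes > B = 5, so hash it first: H(key) = 03 c9, then zero-pad to 5 bytes: K' = 03 c9 00 00 00.
K' ⊕ ipad = 35 ff 36 36 36; K' ⊕ opad = 5f 95 5c 5c 5c.
Inner hash: sum = 53+255+54+54+54+108+56 = 634 → 02 7a.
Outer hash (recomputed tag): sum = 95+149+92+92+92+2+122 = 644 → 02 84.
Recomputed tag = 0284; claimed = 0284 → match.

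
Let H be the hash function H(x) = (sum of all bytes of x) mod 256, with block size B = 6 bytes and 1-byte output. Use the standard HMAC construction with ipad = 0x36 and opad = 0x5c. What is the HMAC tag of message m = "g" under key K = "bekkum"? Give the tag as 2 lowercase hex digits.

Key "bekkum" = 62 65 6b 6b 75 6d is exactly B = 6 bytes: K' = 62 65 6b 6b 75 6d.
K' ⊕ ipad = 54 53 5d 5d 43 5b.  K' ⊕ opad = 3e 39 37 37 29 31.
Inner input = (K'⊕ipad) ∥ m = 54 53 5d 5d 43 5b ∥ 67.
Inner hash: sum = 84+83+93+93+67+91+103 = 614; mod 256 = 102 → 66.
Outer input = (K'⊕opad) ∥ inner = 3e 39 37 37 29 31 ∥ 66.
Outer hash (tag): sum = 62+57+55+55+41+49+102 = 421; mod 256 = 165 → a5.

a5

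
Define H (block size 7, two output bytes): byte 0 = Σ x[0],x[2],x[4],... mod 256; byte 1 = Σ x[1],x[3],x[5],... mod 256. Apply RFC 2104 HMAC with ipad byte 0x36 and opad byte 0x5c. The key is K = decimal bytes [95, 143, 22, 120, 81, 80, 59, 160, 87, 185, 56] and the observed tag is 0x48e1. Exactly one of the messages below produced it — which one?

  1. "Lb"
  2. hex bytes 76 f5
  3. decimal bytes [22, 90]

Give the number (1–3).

Key decimal bytes [95, 143, 22, 120, 81, 80, 59, 160, 87, 185, 56] = 5f 8f 16 78 51 50 3b a0 57 b9 38 is 11 bytes > B = 7, so hash it first: H(key) = 90 b0, then zero-pad to 7 bytes: K' = 90 b0 00 00 00 00 00.
K' ⊕ ipad = a6 86 36 36 36 36 36; K' ⊕ opad = cc ec 5c 5c 5c 5c 5c.
m1: inner = H(a6 86 36 36 36 36 36 4c 62) = aa 3e; tag = H(cc ec 5c 5c 5c 5c 5c aa 3e) = 1e4e
m2: inner = H(a6 86 36 36 36 36 36 76 f5) = 3d 68; tag = H(cc ec 5c 5c 5c 5c 5c 3d 68) = 48e1 ← matches
m3: inner = H(a6 86 36 36 36 36 36 16 5a) = a2 08; tag = H(cc ec 5c 5c 5c 5c 5c a2 08) = e846

2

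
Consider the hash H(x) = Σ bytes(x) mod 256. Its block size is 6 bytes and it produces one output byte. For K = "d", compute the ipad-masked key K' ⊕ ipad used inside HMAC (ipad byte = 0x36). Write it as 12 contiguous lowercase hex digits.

523636363636

Key "d" = 64 is 1 byte ≤ B = 6; zero-pad to 6 bytes: K' = 64 00 00 00 00 00.
XOR each byte with 0x36: 64⊕36=52, 00⊕36=36, 00⊕36=36, 00⊕36=36, 00⊕36=36, 00⊕36=36.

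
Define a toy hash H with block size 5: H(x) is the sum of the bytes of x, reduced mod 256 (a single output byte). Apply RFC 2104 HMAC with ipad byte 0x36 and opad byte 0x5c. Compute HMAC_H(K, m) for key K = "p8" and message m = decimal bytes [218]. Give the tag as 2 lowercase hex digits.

74

Key "p8" = 70 38 is 2 bytes ≤ B = 5; zero-pad to 5 bytes: K' = 70 38 00 00 00.
K' ⊕ ipad = 46 0e 36 36 36.  K' ⊕ opad = 2c 64 5c 5c 5c.
Inner input = (K'⊕ipad) ∥ m = 46 0e 36 36 36 ∥ da.
Inner hash: sum = 70+14+54+54+54+218 = 464; mod 256 = 208 → d0.
Outer input = (K'⊕opad) ∥ inner = 2c 64 5c 5c 5c ∥ d0.
Outer hash (tag): sum = 44+100+92+92+92+208 = 628; mod 256 = 116 → 74.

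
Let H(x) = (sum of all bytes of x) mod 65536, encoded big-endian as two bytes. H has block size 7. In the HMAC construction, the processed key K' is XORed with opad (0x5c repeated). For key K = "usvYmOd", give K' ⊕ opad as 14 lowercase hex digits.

Key "usvYmOd" = 75 73 76 59 6d 4f 64 is exactly B = 7 bytes: K' = 75 73 76 59 6d 4f 64.
XOR each byte with 0x5c: 75⊕5c=29, 73⊕5c=2f, 76⊕5c=2a, 59⊕5c=05, 6d⊕5c=31, 4f⊕5c=13, 64⊕5c=38.

292f2a05311338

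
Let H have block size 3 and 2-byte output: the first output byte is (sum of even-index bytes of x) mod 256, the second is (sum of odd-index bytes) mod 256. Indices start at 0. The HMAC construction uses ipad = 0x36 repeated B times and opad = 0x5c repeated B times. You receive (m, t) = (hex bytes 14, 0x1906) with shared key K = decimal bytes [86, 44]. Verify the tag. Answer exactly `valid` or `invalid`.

invalid

Key decimal bytes [86, 44] = 56 2c is 2 bytes ≤ B = 3; zero-pad to 3 bytes: K' = 56 2c 00.
K' ⊕ ipad = 60 1a 36; K' ⊕ opad = 0a 70 5c.
Inner hash: even-index sum = 150 mod 256 = 150; odd-index sum = 46 mod 256 = 46 → 96 2e.
Outer hash (recomputed tag): even-index sum = 148 mod 256 = 148; odd-index sum = 262 mod 256 = 6 → 94 06.
Recomputed tag = 9406; claimed = 1906 → mismatch.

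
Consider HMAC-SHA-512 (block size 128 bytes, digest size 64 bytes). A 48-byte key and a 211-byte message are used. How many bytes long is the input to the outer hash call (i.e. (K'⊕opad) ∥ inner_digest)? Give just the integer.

192

Key is 48 ≤ 128 bytes, zero-padded: |K'| = 128.
Outer input = (K'⊕opad) ∥ H(inner) → 128 + 64 = 192 bytes.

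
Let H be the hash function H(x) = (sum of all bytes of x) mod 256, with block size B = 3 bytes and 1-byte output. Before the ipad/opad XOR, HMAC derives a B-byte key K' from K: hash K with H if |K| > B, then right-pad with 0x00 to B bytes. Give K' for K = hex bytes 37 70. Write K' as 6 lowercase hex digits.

Key hex bytes 37 70 is 2 bytes ≤ B = 3; zero-pad to 3 bytes: K' = 37 70 00.

377000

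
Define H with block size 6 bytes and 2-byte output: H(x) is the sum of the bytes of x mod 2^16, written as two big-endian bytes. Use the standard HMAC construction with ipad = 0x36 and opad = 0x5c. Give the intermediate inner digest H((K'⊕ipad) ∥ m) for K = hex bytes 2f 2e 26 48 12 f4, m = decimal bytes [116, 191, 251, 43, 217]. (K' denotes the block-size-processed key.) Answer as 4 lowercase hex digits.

04d7

Key hex bytes 2f 2e 26 48 12 f4 is exactly B = 6 bytes: K' = 2f 2e 26 48 12 f4.
K' ⊕ ipad = 19 18 10 7e 24 c2.
Inner input = 19 18 10 7e 24 c2 ∥ 74 bf fb 2b d9.
Inner hash: sum = 25+24+16+126+36+194+116+191+251+43+217 = 1239 → 04 d7.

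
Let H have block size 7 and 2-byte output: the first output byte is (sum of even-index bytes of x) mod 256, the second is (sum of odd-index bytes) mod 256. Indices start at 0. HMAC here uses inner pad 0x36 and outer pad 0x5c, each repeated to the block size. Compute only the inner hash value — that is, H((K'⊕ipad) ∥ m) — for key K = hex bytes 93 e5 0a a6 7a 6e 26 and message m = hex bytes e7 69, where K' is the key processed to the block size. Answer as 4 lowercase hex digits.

a6a2

Key hex bytes 93 e5 0a a6 7a 6e 26 is exactly B = 7 bytes: K' = 93 e5 0a a6 7a 6e 26.
K' ⊕ ipad = a5 d3 3c 90 4c 58 10.
Inner input = a5 d3 3c 90 4c 58 10 ∥ e7 69.
Inner hash: even-index sum = 422 mod 256 = 166; odd-index sum = 674 mod 256 = 162 → a6 a2.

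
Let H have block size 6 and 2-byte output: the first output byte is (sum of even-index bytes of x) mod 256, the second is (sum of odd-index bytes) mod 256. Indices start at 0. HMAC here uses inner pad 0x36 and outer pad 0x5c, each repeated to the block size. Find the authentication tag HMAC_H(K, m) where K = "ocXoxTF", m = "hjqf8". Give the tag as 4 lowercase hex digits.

Key "ocXoxTF" = 6f 63 58 6f 78 54 46 is 7 bytes > B = 6, so hash it first: H(key) = 85 26, then zero-pad to 6 bytes: K' = 85 26 00 00 00 00.
K' ⊕ ipad = b3 10 36 36 36 36.  K' ⊕ opad = d9 7a 5c 5c 5c 5c.
Inner input = (K'⊕ipad) ∥ m = b3 10 36 36 36 36 ∥ 68 6a 71 66 38.
Inner hash: even-index sum = 560 mod 256 = 48; odd-index sum = 332 mod 256 = 76 → 30 4c.
Outer input = (K'⊕opad) ∥ inner = d9 7a 5c 5c 5c 5c ∥ 30 4c.
Outer hash (tag): even-index sum = 449 mod 256 = 193; odd-index sum = 382 mod 256 = 126 → c1 7e.

c17e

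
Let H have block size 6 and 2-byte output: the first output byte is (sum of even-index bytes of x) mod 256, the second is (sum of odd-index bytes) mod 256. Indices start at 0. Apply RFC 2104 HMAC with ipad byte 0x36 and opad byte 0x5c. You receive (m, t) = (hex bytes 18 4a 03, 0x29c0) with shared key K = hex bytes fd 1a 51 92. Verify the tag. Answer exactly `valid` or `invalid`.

invalid

Key hex bytes fd 1a 51 92 is 4 bytes ≤ B = 6; zero-pad to 6 bytes: K' = fd 1a 51 92 00 00.
K' ⊕ ipad = cb 2c 67 a4 36 36; K' ⊕ opad = a1 46 0d ce 5c 5c.
Inner hash: even-index sum = 387 mod 256 = 131; odd-index sum = 336 mod 256 = 80 → 83 50.
Outer hash (recomputed tag): even-index sum = 397 mod 256 = 141; odd-index sum = 448 mod 256 = 192 → 8d c0.
Recomputed tag = 8dc0; claimed = 29c0 → mismatch.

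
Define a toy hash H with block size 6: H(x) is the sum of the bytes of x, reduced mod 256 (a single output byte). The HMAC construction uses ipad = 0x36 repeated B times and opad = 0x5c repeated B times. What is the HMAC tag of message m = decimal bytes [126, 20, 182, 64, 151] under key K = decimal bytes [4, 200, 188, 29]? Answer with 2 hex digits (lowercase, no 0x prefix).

35

Key decimal bytes [4, 200, 188, 29] = 04 c8 bc 1d is 4 bytes ≤ B = 6; zero-pad to 6 bytes: K' = 04 c8 bc 1d 00 00.
K' ⊕ ipad = 32 fe 8a 2b 36 36.  K' ⊕ opad = 58 94 e0 41 5c 5c.
Inner input = (K'⊕ipad) ∥ m = 32 fe 8a 2b 36 36 ∥ 7e 14 b6 40 97.
Inner hash: sum = 50+254+138+43+54+54+126+20+182+64+151 = 1136; mod 256 = 112 → 70.
Outer input = (K'⊕opad) ∥ inner = 58 94 e0 41 5c 5c ∥ 70.
Outer hash (tag): sum = 88+148+224+65+92+92+112 = 821; mod 256 = 53 → 35.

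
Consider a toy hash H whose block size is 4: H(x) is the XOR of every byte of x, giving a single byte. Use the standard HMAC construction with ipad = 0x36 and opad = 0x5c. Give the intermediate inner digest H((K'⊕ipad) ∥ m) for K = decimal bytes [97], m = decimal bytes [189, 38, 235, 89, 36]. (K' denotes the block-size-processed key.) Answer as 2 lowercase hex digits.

6c

Key decimal bytes [97] = 61 is 1 byte ≤ B = 4; zero-pad to 4 bytes: K' = 61 00 00 00.
K' ⊕ ipad = 57 36 36 36.
Inner input = 57 36 36 36 ∥ bd 26 eb 59 24.
Inner hash: XOR 57⊕36⊕36⊕36⊕bd⊕26⊕eb⊕59⊕24 = 6c.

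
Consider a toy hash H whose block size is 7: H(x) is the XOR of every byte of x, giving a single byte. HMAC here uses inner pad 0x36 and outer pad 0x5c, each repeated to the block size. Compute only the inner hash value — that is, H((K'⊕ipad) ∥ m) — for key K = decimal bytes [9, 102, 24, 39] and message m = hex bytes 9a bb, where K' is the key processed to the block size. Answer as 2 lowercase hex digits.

47

Key decimal bytes [9, 102, 24, 39] = 09 66 18 27 is 4 bytes ≤ B = 7; zero-pad to 7 bytes: K' = 09 66 18 27 00 00 00.
K' ⊕ ipad = 3f 50 2e 11 36 36 36.
Inner input = 3f 50 2e 11 36 36 36 ∥ 9a bb.
Inner hash: XOR 3f⊕50⊕2e⊕11⊕36⊕36⊕36⊕9a⊕bb = 47.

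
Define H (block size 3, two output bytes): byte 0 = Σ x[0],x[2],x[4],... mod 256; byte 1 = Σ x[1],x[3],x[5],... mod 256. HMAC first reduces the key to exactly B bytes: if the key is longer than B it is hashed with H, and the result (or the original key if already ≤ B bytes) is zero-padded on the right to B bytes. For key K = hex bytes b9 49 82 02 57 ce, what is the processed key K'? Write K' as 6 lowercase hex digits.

|K| = 6 > B = 3, so first hash the key.
H(K): even-index sum = 402 mod 256 = 146; odd-index sum = 281 mod 256 = 25 → 92 19.
Zero-pad H(K) = 92 19 to 3 bytes: K' = 92 19 00.

921900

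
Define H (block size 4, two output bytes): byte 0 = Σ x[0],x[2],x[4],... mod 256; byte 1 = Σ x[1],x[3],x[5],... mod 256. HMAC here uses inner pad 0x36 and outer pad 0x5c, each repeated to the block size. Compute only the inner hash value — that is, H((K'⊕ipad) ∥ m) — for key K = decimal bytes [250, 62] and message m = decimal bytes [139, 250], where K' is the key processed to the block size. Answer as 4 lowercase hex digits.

8d38

Key decimal bytes [250, 62] = fa 3e is 2 bytes ≤ B = 4; zero-pad to 4 bytes: K' = fa 3e 00 00.
K' ⊕ ipad = cc 08 36 36.
Inner input = cc 08 36 36 ∥ 8b fa.
Inner hash: even-index sum = 397 mod 256 = 141; odd-index sum = 312 mod 256 = 56 → 8d 38.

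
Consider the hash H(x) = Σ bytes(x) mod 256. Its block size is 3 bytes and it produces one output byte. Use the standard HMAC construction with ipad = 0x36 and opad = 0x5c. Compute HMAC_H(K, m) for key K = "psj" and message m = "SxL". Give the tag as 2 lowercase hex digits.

8f

Key "psj" = 70 73 6a is exactly B = 3 bytes: K' = 70 73 6a.
K' ⊕ ipad = 46 45 5c.  K' ⊕ opad = 2c 2f 36.
Inner input = (K'⊕ipad) ∥ m = 46 45 5c ∥ 53 78 4c.
Inner hash: sum = 70+69+92+83+120+76 = 510; mod 256 = 254 → fe.
Outer input = (K'⊕opad) ∥ inner = 2c 2f 36 ∥ fe.
Outer hash (tag): sum = 44+47+54+254 = 399; mod 256 = 143 → 8f.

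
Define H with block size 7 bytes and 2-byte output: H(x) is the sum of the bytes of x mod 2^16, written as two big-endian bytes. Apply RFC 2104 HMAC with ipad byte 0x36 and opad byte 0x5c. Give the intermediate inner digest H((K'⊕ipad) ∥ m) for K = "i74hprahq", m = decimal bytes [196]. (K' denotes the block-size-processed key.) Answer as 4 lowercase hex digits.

Key "i74hprahq" = 69 37 34 68 70 72 61 68 71 is 9 bytes > B = 7, so hash it first: H(key) = 03 58, then zero-pad to 7 bytes: K' = 03 58 00 00 00 00 00.
K' ⊕ ipad = 35 6e 36 36 36 36 36.
Inner input = 35 6e 36 36 36 36 36 ∥ c4.
Inner hash: sum = 53+110+54+54+54+54+54+196 = 629 → 02 75.

0275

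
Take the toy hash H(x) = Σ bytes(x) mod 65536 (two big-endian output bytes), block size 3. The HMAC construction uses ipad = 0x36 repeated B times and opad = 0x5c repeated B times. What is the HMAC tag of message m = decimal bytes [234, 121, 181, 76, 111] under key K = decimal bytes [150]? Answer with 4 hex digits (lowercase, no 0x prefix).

Key decimal bytes [150] = 96 is 1 byte ≤ B = 3; zero-pad to 3 bytes: K' = 96 00 00.
K' ⊕ ipad = a0 36 36.  K' ⊕ opad = ca 5c 5c.
Inner input = (K'⊕ipad) ∥ m = a0 36 36 ∥ ea 79 b5 4c 6f.
Inner hash: sum = 160+54+54+234+121+181+76+111 = 991 → 03 df.
Outer input = (K'⊕opad) ∥ inner = ca 5c 5c ∥ 03 df.
Outer hash (tag): sum = 202+92+92+3+223 = 612 → 02 64.

0264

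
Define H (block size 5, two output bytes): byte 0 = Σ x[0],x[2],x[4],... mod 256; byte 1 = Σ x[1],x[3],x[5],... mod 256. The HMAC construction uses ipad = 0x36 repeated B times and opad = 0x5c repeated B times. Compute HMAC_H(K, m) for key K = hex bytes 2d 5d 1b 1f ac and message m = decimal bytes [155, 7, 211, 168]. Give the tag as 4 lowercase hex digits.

aad5

Key hex bytes 2d 5d 1b 1f ac is exactly B = 5 bytes: K' = 2d 5d 1b 1f ac.
K' ⊕ ipad = 1b 6b 2d 29 9a.  K' ⊕ opad = 71 01 47 43 f0.
Inner input = (K'⊕ipad) ∥ m = 1b 6b 2d 29 9a ∥ 9b 07 d3 a8.
Inner hash: even-index sum = 401 mod 256 = 145; odd-index sum = 514 mod 256 = 2 → 91 02.
Outer input = (K'⊕opad) ∥ inner = 71 01 47 43 f0 ∥ 91 02.
Outer hash (tag): even-index sum = 426 mod 256 = 170; odd-index sum = 213 mod 256 = 213 → aa d5.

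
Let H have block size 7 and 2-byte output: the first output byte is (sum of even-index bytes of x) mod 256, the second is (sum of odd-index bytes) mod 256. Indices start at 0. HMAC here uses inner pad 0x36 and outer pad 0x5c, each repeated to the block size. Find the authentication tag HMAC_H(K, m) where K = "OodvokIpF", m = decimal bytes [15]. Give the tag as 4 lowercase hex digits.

727d

Key "OodvokIpF" = 4f 6f 64 76 6f 6b 49 70 46 is 9 bytes > B = 7, so hash it first: H(key) = b1 c0, then zero-pad to 7 bytes: K' = b1 c0 00 00 00 00 00.
K' ⊕ ipad = 87 f6 36 36 36 36 36.  K' ⊕ opad = ed 9c 5c 5c 5c 5c 5c.
Inner input = (K'⊕ipad) ∥ m = 87 f6 36 36 36 36 36 ∥ 0f.
Inner hash: even-index sum = 297 mod 256 = 41; odd-index sum = 369 mod 256 = 113 → 29 71.
Outer input = (K'⊕opad) ∥ inner = ed 9c 5c 5c 5c 5c 5c ∥ 29 71.
Outer hash (tag): even-index sum = 626 mod 256 = 114; odd-index sum = 381 mod 256 = 125 → 72 7d.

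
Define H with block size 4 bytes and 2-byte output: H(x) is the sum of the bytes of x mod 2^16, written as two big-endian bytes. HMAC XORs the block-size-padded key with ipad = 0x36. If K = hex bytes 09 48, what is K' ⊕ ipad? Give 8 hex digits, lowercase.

3f7e3636

Key hex bytes 09 48 is 2 bytes ≤ B = 4; zero-pad to 4 bytes: K' = 09 48 00 00.
XOR each byte with 0x36: 09⊕36=3f, 48⊕36=7e, 00⊕36=36, 00⊕36=36.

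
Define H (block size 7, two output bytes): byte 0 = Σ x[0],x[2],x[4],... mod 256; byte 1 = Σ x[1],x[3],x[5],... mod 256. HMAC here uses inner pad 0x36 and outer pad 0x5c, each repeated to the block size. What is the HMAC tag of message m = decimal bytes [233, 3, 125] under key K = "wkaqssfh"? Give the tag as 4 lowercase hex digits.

54cf

Key "wkaqssfh" = 77 6b 61 71 73 73 66 68 is 8 bytes > B = 7, so hash it first: H(key) = b1 b7, then zero-pad to 7 bytes: K' = b1 b7 00 00 00 00 00.
K' ⊕ ipad = 87 81 36 36 36 36 36.  K' ⊕ opad = ed eb 5c 5c 5c 5c 5c.
Inner input = (K'⊕ipad) ∥ m = 87 81 36 36 36 36 36 ∥ e9 03 7d.
Inner hash: even-index sum = 300 mod 256 = 44; odd-index sum = 595 mod 256 = 83 → 2c 53.
Outer input = (K'⊕opad) ∥ inner = ed eb 5c 5c 5c 5c 5c ∥ 2c 53.
Outer hash (tag): even-index sum = 596 mod 256 = 84; odd-index sum = 463 mod 256 = 207 → 54 cf.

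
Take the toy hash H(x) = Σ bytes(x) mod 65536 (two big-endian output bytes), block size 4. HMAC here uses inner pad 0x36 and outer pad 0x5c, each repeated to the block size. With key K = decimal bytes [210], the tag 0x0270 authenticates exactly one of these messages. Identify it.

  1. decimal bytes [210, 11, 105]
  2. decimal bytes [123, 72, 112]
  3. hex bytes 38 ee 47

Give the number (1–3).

1

Key decimal bytes [210] = d2 is 1 byte ≤ B = 4; zero-pad to 4 bytes: K' = d2 00 00 00.
K' ⊕ ipad = e4 36 36 36; K' ⊕ opad = 8e 5c 5c 5c.
m1: inner = H(e4 36 36 36 d2 0b 69) = 02 cc; tag = H(8e 5c 5c 5c 02 cc) = 0270 ← matches
m2: inner = H(e4 36 36 36 7b 48 70) = 02 b9; tag = H(8e 5c 5c 5c 02 b9) = 025d
m3: inner = H(e4 36 36 36 38 ee 47) = 02 f3; tag = H(8e 5c 5c 5c 02 f3) = 0297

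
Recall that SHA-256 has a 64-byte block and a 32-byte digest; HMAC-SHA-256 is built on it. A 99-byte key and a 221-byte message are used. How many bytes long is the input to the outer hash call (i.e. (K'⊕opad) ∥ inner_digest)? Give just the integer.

96

Key is 99 > 64 bytes, so it is hashed to 32 bytes then zero-padded to 64: |K'| = 64.
Outer input = (K'⊕opad) ∥ H(inner) → 64 + 32 = 96 bytes.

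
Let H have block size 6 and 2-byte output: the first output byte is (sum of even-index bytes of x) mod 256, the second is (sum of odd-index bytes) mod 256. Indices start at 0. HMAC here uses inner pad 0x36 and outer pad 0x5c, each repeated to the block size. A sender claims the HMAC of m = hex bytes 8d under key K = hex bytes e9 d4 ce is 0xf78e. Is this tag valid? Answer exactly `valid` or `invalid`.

Key hex bytes e9 d4 ce is 3 bytes ≤ B = 6; zero-pad to 6 bytes: K' = e9 d4 ce 00 00 00.
K' ⊕ ipad = df e2 f8 36 36 36; K' ⊕ opad = b5 88 92 5c 5c 5c.
Inner hash: even-index sum = 666 mod 256 = 154; odd-index sum = 334 mod 256 = 78 → 9a 4e.
Outer hash (recomputed tag): even-index sum = 573 mod 256 = 61; odd-index sum = 398 mod 256 = 142 → 3d 8e.
Recomputed tag = 3d8e; claimed = f78e → mismatch.

invalid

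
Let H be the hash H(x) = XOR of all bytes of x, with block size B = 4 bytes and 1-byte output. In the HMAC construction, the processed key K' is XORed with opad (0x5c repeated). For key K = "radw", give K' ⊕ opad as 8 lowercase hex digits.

Key "radw" = 72 61 64 77 is exactly B = 4 bytes: K' = 72 61 64 77.
XOR each byte with 0x5c: 72⊕5c=2e, 61⊕5c=3d, 64⊕5c=38, 77⊕5c=2b.

2e3d382b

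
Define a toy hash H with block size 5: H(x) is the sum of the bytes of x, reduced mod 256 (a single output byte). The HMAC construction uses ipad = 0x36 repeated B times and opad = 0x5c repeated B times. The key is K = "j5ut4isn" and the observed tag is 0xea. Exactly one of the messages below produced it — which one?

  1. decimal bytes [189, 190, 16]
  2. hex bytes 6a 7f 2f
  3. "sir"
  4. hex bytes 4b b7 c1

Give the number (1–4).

Key "j5ut4isn" = 6a 35 75 74 34 69 73 6e is 8 bytes > B = 5, so hash it first: H(key) = 06, then zero-pad to 5 bytes: K' = 06 00 00 00 00.
K' ⊕ ipad = 30 36 36 36 36; K' ⊕ opad = 5a 5c 5c 5c 5c.
m1: inner = H(30 36 36 36 36 bd be 10) = 93; tag = H(5a 5c 5c 5c 5c 93) = 5d
m2: inner = H(30 36 36 36 36 6a 7f 2f) = 20; tag = H(5a 5c 5c 5c 5c 20) = ea ← matches
m3: inner = H(30 36 36 36 36 73 69 72) = 56; tag = H(5a 5c 5c 5c 5c 56) = 20
m4: inner = H(30 36 36 36 36 4b b7 c1) = cb; tag = H(5a 5c 5c 5c 5c cb) = 95

2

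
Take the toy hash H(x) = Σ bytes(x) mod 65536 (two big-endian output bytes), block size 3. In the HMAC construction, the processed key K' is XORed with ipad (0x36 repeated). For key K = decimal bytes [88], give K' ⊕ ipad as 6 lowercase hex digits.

Key decimal bytes [88] = 58 is 1 byte ≤ B = 3; zero-pad to 3 bytes: K' = 58 00 00.
XOR each byte with 0x36: 58⊕36=6e, 00⊕36=36, 00⊕36=36.

6e3636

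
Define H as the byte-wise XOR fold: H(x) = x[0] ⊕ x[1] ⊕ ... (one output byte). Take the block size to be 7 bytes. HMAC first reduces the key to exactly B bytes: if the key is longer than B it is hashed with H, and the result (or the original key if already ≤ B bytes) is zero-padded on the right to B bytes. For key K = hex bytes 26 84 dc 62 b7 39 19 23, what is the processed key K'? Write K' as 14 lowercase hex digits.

a8000000000000

|K| = 8 > B = 7, so first hash the key.
H(K): XOR 26⊕84⊕dc⊕62⊕b7⊕39⊕19⊕23 = a8.
Zero-pad H(K) = a8 to 7 bytes: K' = a8 00 00 00 00 00 00.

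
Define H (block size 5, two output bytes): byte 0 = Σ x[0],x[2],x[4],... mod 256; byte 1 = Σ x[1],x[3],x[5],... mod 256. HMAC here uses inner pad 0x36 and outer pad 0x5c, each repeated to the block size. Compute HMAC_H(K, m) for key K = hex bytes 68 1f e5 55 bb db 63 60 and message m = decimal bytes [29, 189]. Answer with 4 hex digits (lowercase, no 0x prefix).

Key hex bytes 68 1f e5 55 bb db 63 60 is 8 bytes > B = 5, so hash it first: H(key) = 6b af, then zero-pad to 5 bytes: K' = 6b af 00 00 00.
K' ⊕ ipad = 5d 99 36 36 36.  K' ⊕ opad = 37 f3 5c 5c 5c.
Inner input = (K'⊕ipad) ∥ m = 5d 99 36 36 36 ∥ 1d bd.
Inner hash: even-index sum = 390 mod 256 = 134; odd-index sum = 236 mod 256 = 236 → 86 ec.
Outer input = (K'⊕opad) ∥ inner = 37 f3 5c 5c 5c ∥ 86 ec.
Outer hash (tag): even-index sum = 475 mod 256 = 219; odd-index sum = 469 mod 256 = 213 → db d5.

dbd5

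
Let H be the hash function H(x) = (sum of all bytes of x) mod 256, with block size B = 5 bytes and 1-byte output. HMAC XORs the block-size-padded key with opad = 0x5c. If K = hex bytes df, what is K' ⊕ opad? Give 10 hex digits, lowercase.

835c5c5c5c

Key hex bytes df is 1 byte ≤ B = 5; zero-pad to 5 bytes: K' = df 00 00 00 00.
XOR each byte with 0x5c: df⊕5c=83, 00⊕5c=5c, 00⊕5c=5c, 00⊕5c=5c, 00⊕5c=5c.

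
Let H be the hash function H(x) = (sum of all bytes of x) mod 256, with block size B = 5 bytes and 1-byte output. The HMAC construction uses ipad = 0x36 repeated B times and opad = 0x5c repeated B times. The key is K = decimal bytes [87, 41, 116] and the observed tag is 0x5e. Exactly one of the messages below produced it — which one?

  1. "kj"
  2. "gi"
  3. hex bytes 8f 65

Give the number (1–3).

Key decimal bytes [87, 41, 116] = 57 29 74 is 3 bytes ≤ B = 5; zero-pad to 5 bytes: K' = 57 29 74 00 00.
K' ⊕ ipad = 61 1f 42 36 36; K' ⊕ opad = 0b 75 28 5c 5c.
m1: inner = H(61 1f 42 36 36 6b 6a) = 03; tag = H(0b 75 28 5c 5c 03) = 63
m2: inner = H(61 1f 42 36 36 67 69) = fe; tag = H(0b 75 28 5c 5c fe) = 5e ← matches
m3: inner = H(61 1f 42 36 36 8f 65) = 22; tag = H(0b 75 28 5c 5c 22) = 82

2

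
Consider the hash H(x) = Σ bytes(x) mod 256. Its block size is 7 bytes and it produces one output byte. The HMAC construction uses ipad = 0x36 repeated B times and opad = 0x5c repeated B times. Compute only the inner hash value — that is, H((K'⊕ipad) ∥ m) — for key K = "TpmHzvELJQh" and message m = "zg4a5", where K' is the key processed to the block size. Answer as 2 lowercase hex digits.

ba

Key "TpmHzvELJQh" = 54 70 6d 48 7a 76 45 4c 4a 51 68 is 11 bytes > B = 7, so hash it first: H(key) = fd, then zero-pad to 7 bytes: K' = fd 00 00 00 00 00 00.
K' ⊕ ipad = cb 36 36 36 36 36 36.
Inner input = cb 36 36 36 36 36 36 ∥ 7a 67 34 61 35.
Inner hash: sum = 203+54+54+54+54+54+54+122+103+52+97+53 = 954; mod 256 = 186 → ba.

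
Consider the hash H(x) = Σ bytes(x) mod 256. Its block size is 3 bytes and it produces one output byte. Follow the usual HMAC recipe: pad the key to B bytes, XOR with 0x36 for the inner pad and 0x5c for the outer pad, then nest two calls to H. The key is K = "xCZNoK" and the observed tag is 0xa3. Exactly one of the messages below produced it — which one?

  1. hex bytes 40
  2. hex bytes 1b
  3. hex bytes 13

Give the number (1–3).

Key "xCZNoK" = 78 43 5a 4e 6f 4b is 6 bytes > B = 3, so hash it first: H(key) = 1d, then zero-pad to 3 bytes: K' = 1d 00 00.
K' ⊕ ipad = 2b 36 36; K' ⊕ opad = 41 5c 5c.
m1: inner = H(2b 36 36 40) = d7; tag = H(41 5c 5c d7) = d0
m2: inner = H(2b 36 36 1b) = b2; tag = H(41 5c 5c b2) = ab
m3: inner = H(2b 36 36 13) = aa; tag = H(41 5c 5c aa) = a3 ← matches

3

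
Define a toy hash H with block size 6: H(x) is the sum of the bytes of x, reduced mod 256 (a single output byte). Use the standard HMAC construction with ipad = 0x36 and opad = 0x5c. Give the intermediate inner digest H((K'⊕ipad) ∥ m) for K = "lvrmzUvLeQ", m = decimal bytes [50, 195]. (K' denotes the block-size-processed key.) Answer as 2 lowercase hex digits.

41

Key "lvrmzUvLeQ" = 6c 76 72 6d 7a 55 76 4c 65 51 is 10 bytes > B = 6, so hash it first: H(key) = 08, then zero-pad to 6 bytes: K' = 08 00 00 00 00 00.
K' ⊕ ipad = 3e 36 36 36 36 36.
Inner input = 3e 36 36 36 36 36 ∥ 32 c3.
Inner hash: sum = 62+54+54+54+54+54+50+195 = 577; mod 256 = 65 → 41.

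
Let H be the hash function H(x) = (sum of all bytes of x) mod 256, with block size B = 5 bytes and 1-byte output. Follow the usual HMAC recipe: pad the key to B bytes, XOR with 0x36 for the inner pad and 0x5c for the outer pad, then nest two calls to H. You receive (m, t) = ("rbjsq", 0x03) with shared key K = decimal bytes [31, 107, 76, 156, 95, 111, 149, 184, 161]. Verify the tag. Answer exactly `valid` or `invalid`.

invalid

Key decimal bytes [31, 107, 76, 156, 95, 111, 149, 184, 161] = 1f 6b 4c 9c 5f 6f 95 b8 a1 is 9 bytes > B = 5, so hash it first: H(key) = 2e, then zero-pad to 5 bytes: K' = 2e 00 00 00 00.
K' ⊕ ipad = 18 36 36 36 36; K' ⊕ opad = 72 5c 5c 5c 5c.
Inner hash: sum = 24+54+54+54+54+114+98+106+115+113 = 786; mod 256 = 18 → 12.
Outer hash (recomputed tag): sum = 114+92+92+92+92+18 = 500; mod 256 = 244 → f4.
Recomputed tag = f4; claimed = 03 → mismatch.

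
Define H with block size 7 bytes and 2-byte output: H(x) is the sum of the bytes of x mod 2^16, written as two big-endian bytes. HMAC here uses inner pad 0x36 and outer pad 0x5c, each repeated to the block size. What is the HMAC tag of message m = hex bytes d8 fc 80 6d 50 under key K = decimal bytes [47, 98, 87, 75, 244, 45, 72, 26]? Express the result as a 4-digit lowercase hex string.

03eb

Key decimal bytes [47, 98, 87, 75, 244, 45, 72, 26] = 2f 62 57 4b f4 2d 48 1a is 8 bytes > B = 7, so hash it first: H(key) = 02 b6, then zero-pad to 7 bytes: K' = 02 b6 00 00 00 00 00.
K' ⊕ ipad = 34 80 36 36 36 36 36.  K' ⊕ opad = 5e ea 5c 5c 5c 5c 5c.
Inner input = (K'⊕ipad) ∥ m = 34 80 36 36 36 36 36 ∥ d8 fc 80 6d 50.
Inner hash: sum = 52+128+54+54+54+54+54+216+252+128+109+80 = 1235 → 04 d3.
Outer input = (K'⊕opad) ∥ inner = 5e ea 5c 5c 5c 5c 5c ∥ 04 d3.
Outer hash (tag): sum = 94+234+92+92+92+92+92+4+211 = 1003 → 03 eb.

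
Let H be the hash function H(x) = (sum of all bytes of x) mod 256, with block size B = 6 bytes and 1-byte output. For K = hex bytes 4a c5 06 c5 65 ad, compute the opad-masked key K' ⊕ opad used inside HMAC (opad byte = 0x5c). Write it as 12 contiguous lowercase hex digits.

16995a9939f1

Key hex bytes 4a c5 06 c5 65 ad is exactly B = 6 bytes: K' = 4a c5 06 c5 65 ad.
XOR each byte with 0x5c: 4a⊕5c=16, c5⊕5c=99, 06⊕5c=5a, c5⊕5c=99, 65⊕5c=39, ad⊕5c=f1.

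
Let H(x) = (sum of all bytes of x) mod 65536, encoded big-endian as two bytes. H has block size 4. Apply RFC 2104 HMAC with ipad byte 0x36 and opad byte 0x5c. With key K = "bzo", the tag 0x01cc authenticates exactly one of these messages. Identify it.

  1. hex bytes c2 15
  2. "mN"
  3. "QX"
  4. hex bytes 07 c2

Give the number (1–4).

Key "bzo" = 62 7a 6f is 3 bytes ≤ B = 4; zero-pad to 4 bytes: K' = 62 7a 6f 00.
K' ⊕ ipad = 54 4c 59 36; K' ⊕ opad = 3e 26 33 5c.
m1: inner = H(54 4c 59 36 c2 15) = 02 06; tag = H(3e 26 33 5c 02 06) = 00fb
m2: inner = H(54 4c 59 36 6d 4e) = 01 ea; tag = H(3e 26 33 5c 01 ea) = 01de
m3: inner = H(54 4c 59 36 51 58) = 01 d8; tag = H(3e 26 33 5c 01 d8) = 01cc ← matches
m4: inner = H(54 4c 59 36 07 c2) = 01 f8; tag = H(3e 26 33 5c 01 f8) = 01ec

3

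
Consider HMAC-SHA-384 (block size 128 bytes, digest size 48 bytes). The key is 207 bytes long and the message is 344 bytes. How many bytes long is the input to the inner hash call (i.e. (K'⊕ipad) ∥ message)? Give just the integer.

472

Key is 207 > 128 bytes, so it is hashed to 48 bytes then zero-padded to 128: |K'| = 128.
Inner input = (K'⊕ipad) ∥ m → 128 + 344 = 472 bytes.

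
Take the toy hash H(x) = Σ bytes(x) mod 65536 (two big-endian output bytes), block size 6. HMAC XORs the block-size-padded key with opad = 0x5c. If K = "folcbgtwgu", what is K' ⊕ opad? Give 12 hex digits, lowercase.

Key "folcbgtwgu" = 66 6f 6c 63 62 67 74 77 67 75 is 10 bytes > B = 6, so hash it first: H(key) = 04 34, then zero-pad to 6 bytes: K' = 04 34 00 00 00 00.
XOR each byte with 0x5c: 04⊕5c=58, 34⊕5c=68, 00⊕5c=5c, 00⊕5c=5c, 00⊕5c=5c, 00⊕5c=5c.

58685c5c5c5c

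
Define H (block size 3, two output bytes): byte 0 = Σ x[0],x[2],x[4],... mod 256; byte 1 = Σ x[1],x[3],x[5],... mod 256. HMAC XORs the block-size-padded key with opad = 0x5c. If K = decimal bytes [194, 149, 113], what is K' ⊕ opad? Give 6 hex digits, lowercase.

Key decimal bytes [194, 149, 113] = c2 95 71 is exactly B = 3 bytes: K' = c2 95 71.
XOR each byte with 0x5c: c2⊕5c=9e, 95⊕5c=c9, 71⊕5c=2d.

9ec92d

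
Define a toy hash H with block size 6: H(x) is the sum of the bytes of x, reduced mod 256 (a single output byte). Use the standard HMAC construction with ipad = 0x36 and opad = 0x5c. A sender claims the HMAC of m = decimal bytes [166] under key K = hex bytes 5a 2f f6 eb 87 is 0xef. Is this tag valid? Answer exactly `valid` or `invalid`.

Key hex bytes 5a 2f f6 eb 87 is 5 bytes ≤ B = 6; zero-pad to 6 bytes: K' = 5a 2f f6 eb 87 00.
K' ⊕ ipad = 6c 19 c0 dd b1 36; K' ⊕ opad = 06 73 aa b7 db 5c.
Inner hash: sum = 108+25+192+221+177+54+166 = 943; mod 256 = 175 → af.
Outer hash (recomputed tag): sum = 6+115+170+183+219+92+175 = 960; mod 256 = 192 → c0.
Recomputed tag = c0; claimed = ef → mismatch.

invalid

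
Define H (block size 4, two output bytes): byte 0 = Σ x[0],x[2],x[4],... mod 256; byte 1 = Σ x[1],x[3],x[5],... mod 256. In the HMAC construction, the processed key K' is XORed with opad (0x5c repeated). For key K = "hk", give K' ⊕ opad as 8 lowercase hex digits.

34375c5c

Key "hk" = 68 6b is 2 bytes ≤ B = 4; zero-pad to 4 bytes: K' = 68 6b 00 00.
XOR each byte with 0x5c: 68⊕5c=34, 6b⊕5c=37, 00⊕5c=5c, 00⊕5c=5c.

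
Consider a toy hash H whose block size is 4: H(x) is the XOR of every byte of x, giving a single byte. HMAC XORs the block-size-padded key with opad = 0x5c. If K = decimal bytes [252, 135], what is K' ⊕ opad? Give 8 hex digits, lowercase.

Key decimal bytes [252, 135] = fc 87 is 2 bytes ≤ B = 4; zero-pad to 4 bytes: K' = fc 87 00 00.
XOR each byte with 0x5c: fc⊕5c=a0, 87⊕5c=db, 00⊕5c=5c, 00⊕5c=5c.

a0db5c5c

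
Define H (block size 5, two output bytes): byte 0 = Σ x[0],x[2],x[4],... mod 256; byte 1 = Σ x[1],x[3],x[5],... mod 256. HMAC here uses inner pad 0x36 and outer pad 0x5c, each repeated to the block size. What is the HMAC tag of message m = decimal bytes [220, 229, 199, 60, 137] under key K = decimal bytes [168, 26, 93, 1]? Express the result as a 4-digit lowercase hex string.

Key decimal bytes [168, 26, 93, 1] = a8 1a 5d 01 is 4 bytes ≤ B = 5; zero-pad to 5 bytes: K' = a8 1a 5d 01 00.
K' ⊕ ipad = 9e 2c 6b 37 36.  K' ⊕ opad = f4 46 01 5d 5c.
Inner input = (K'⊕ipad) ∥ m = 9e 2c 6b 37 36 ∥ dc e5 c7 3c 89.
Inner hash: even-index sum = 608 mod 256 = 96; odd-index sum = 655 mod 256 = 143 → 60 8f.
Outer input = (K'⊕opad) ∥ inner = f4 46 01 5d 5c ∥ 60 8f.
Outer hash (tag): even-index sum = 480 mod 256 = 224; odd-index sum = 259 mod 256 = 3 → e0 03.

e003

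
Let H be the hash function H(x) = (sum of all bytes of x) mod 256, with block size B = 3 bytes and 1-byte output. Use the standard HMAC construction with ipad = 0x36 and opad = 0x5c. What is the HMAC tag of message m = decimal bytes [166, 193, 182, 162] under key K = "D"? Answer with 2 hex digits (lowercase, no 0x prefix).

6d

Key "D" = 44 is 1 byte ≤ B = 3; zero-pad to 3 bytes: K' = 44 00 00.
K' ⊕ ipad = 72 36 36.  K' ⊕ opad = 18 5c 5c.
Inner input = (K'⊕ipad) ∥ m = 72 36 36 ∥ a6 c1 b6 a2.
Inner hash: sum = 114+54+54+166+193+182+162 = 925; mod 256 = 157 → 9d.
Outer input = (K'⊕opad) ∥ inner = 18 5c 5c ∥ 9d.
Outer hash (tag): sum = 24+92+92+157 = 365; mod 256 = 109 → 6d.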